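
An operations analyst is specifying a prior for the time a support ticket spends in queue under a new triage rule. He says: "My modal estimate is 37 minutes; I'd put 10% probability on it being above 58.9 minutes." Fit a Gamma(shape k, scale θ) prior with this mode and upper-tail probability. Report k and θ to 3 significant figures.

k ≈ 9.69, θ ≈ 4.26

Gamma(k,θ) with k>1 has mode (k−1)θ, so θ = 37/(k−1).
Need P(X < 58.9) = 0.9 with θ tied to k this way. Start at k = 2, θ = 37: P(X<58.9) ≈ 0.472.
Too low — raise k to concentrate. Iterating converges to k ≈ 9.69.
Then θ = 37/(9.69−1) ≈ 4.26.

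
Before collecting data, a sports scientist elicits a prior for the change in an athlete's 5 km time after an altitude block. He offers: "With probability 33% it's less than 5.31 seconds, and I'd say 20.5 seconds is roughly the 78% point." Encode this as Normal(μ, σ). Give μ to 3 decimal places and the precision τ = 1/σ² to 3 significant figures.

μ = 10.823, τ = 0.00637

For Normal(μ,σ), the p-quantile is μ + z_p·σ. Here z_{0.33} = -0.4399, z_{0.78} = 0.7722.
So 5.31 = μ − 0.4399σ and 20.5 = μ + 0.7722σ.
Subtracting: σ = (20.5 − 5.31)/(0.7722 − (-0.4399)) = 12.532.
Then μ = 5.31 − (-0.4399)·12.532 = 10.823.
Precision τ = 1/σ² = 1/12.53² = 0.00637.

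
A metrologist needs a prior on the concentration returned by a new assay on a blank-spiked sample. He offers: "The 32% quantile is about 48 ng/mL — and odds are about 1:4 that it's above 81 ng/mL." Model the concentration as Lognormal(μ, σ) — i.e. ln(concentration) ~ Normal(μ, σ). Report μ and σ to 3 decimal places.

If T ~ Lognormal(μ,σ) then ln T ~ Normal(μ,σ), so the p-quantile of ln T is μ + z_p·σ.
ln(48) = 3.871 and ln(81) = 4.394; z_{0.32} = -0.4677, z_{0.8} = 0.8416.
σ = (4.394 − 3.871)/(0.8416 − (-0.4677)) = 0.400.
μ = 3.871 − (-0.4677)·0.400 = 4.058.

μ ≈ 4.058, σ ≈ 0.400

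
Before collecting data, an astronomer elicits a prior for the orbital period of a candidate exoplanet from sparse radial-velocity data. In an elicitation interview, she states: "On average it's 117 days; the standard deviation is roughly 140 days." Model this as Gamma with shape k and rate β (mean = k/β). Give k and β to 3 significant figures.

For Gamma(k, rate β): mean = k/β, variance = k/β², so CV = 1/√k.
CV = SD/mean = 140/117 = 1.197, hence k = 1/CV² = 0.698.
Then β = k/mean = 0.698/117 = 0.00597.

k ≈ 0.698, β ≈ 0.00597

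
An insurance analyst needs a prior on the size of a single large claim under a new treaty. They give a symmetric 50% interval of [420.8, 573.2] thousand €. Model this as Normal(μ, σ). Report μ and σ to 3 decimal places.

μ = 497.000, σ = 112.974

A symmetric 50% interval runs μ ± z·σ with z = 0.6745.
Half-width = 76.2, so σ = 76.2/0.6745 = 112.974.
μ is the interval midpoint, 497.000.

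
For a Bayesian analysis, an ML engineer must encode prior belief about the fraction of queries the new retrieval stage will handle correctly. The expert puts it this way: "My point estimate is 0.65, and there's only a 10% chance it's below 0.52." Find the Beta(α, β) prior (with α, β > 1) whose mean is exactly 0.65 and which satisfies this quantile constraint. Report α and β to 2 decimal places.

With mean 0.65 fixed, write α = 0.65s, β = 0.35s where s = α+β.
Need P(θ < 0.52) = 0.1 under Beta(0.65s, 0.35s). Normal approximation: (q−m)/√(m(1−m)/s) ≈ z_{0.1} = -1.28, so s ≈ 0.65·0.35·(-1.28)²/(0.52−0.65)² = 22.1.
At s = 22.1: P(θ<0.52) ≈ 0.103. Adjusting to match 0.1 gives s ≈ 22.71.
So α = 0.65·22.71 ≈ 14.76, β = 0.35·22.71 ≈ 7.95.

α ≈ 14.76, β ≈ 7.95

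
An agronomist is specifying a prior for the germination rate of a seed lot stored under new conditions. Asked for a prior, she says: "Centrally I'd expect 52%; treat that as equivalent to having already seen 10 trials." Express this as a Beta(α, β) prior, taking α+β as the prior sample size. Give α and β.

α = 5.2, β = 4.8

Under the effective-sample-size interpretation, Beta(α, β) has prior mean α/(α+β) and prior sample size α+β.
So α+β = 10 and α/(α+β) = 0.52, giving α = 0.52·10 = 5.2 and β = 10 − 5.2 = 4.8.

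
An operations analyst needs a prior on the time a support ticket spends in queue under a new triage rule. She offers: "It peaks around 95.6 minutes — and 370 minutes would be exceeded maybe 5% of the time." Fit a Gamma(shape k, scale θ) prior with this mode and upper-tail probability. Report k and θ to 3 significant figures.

Gamma(k,θ) with k>1 has mode (k−1)θ, so θ = 95.6/(k−1).
Need P(X < 370) = 0.95 with θ tied to k this way. Start at k = 2, θ = 95.6: P(X<370) ≈ 0.898.
Too low — raise k to concentrate. Iterating converges to k ≈ 2.38.
Then θ = 95.6/(2.38−1) ≈ 69.1.

k ≈ 2.38, θ ≈ 69.1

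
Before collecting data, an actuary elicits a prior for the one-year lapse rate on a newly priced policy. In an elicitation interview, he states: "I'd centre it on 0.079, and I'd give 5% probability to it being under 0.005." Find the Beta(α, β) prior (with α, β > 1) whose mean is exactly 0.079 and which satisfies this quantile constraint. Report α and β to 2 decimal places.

α ≈ 1.06, β ≈ 12.31

With mean 0.079 fixed, write α = 0.079s, β = 0.921s where s = α+β.
Need P(θ < 0.005) = 0.05 under Beta(0.079s, 0.921s). Normal approximation: (q−m)/√(m(1−m)/s) ≈ z_{0.05} = -1.64, so s ≈ 0.079·0.921·(-1.64)²/(0.005−0.079)² = 35.9.
At s = 35.9: P(θ<0.005) ≈ 0.001. Adjusting to match 0.05 gives s ≈ 13.37.
So α = 0.079·13.37 ≈ 1.06, β = 0.921·13.37 ≈ 12.31.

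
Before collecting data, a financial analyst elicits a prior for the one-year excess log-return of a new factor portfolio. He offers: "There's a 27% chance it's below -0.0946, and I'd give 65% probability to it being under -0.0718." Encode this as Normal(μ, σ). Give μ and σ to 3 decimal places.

μ = -0.081, σ = 0.023

The p-quantile of Normal(μ,σ) is μ + z_p·σ, with z_{0.27} = -0.6128 and z_{0.65} = 0.3853.
Eliminate σ: μ = (z₂·x₁ − z₁·x₂)/(z₂ − z₁) = (0.3853·-0.0946 − (-0.6128)·-0.0718)/0.9981 = -0.081.
Then σ = (x₂ − x₁)/(z₂ − z₁) = (-0.0718 − -0.0946)/0.9981 = 0.023.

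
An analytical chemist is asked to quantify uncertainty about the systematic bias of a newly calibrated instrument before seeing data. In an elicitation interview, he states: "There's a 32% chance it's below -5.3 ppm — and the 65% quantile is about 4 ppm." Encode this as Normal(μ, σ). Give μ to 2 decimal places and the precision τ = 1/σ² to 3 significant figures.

μ = -0.20, τ = 0.00841

The p-quantile of Normal(μ,σ) is μ + z_p·σ, with z_{0.32} = -0.4677 and z_{0.65} = 0.3853.
Eliminate σ: μ = (z₂·x₁ − z₁·x₂)/(z₂ − z₁) = (0.3853·-5.3 − (-0.4677)·4)/0.853 = -0.20.
Then σ = (x₂ − x₁)/(z₂ − z₁) = (4 − -5.3)/0.853 = 10.90.
Precision τ = 1/σ² = 1/10.9² = 0.00841.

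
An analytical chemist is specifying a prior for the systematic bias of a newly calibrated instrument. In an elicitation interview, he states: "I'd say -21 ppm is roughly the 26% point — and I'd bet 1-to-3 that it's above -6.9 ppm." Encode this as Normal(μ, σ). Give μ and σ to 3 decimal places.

μ = -14.117, σ = 10.699

For Normal(μ,σ), the p-quantile is μ + z_p·σ. Here z_{0.26} = -0.6433, z_{0.75} = 0.6745.
So -21 = μ − 0.6433σ and -6.9 = μ + 0.6745σ.
Subtracting: σ = (-6.9 − -21)/(0.6745 − (-0.6433)) = 10.699.
Then μ = -21 − (-0.6433)·10.699 = -14.117.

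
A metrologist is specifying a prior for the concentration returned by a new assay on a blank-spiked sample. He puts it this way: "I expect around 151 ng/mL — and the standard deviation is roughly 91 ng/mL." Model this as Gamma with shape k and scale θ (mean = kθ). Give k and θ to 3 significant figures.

For Gamma(k, scale θ): mean = kθ, variance = kθ², so CV = 1/√k.
CV = SD/mean = 91/151 = 0.6026, hence k = 1/CV² = 2.75.
Then θ = mean/k = 151/2.75 = 54.8.

k ≈ 2.75, θ ≈ 54.8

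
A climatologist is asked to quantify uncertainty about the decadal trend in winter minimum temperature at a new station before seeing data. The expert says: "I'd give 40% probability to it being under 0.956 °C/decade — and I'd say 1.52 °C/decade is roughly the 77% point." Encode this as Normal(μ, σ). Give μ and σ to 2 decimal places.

μ = 1.10, σ = 0.57

The p-quantile of Normal(μ,σ) is μ + z_p·σ, with z_{0.4} = -0.2533 and z_{0.77} = 0.7388.
Eliminate σ: μ = (z₂·x₁ − z₁·x₂)/(z₂ − z₁) = (0.7388·0.956 − (-0.2533)·1.52)/0.9922 = 1.10.
Then σ = (x₂ − x₁)/(z₂ − z₁) = (1.52 − 0.956)/0.9922 = 0.57.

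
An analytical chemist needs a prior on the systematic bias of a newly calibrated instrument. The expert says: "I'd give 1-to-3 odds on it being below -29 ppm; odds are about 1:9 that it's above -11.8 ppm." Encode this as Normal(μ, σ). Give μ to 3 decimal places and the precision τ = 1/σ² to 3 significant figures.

μ = -23.069, τ = 0.0129

For Normal(μ,σ), the p-quantile is μ + z_p·σ. Here z_{0.25} = -0.6745, z_{0.9} = 1.282.
So -29 = μ − 0.6745σ and -11.8 = μ + 1.282σ.
Subtracting: σ = (-11.8 − -29)/(1.282 − (-0.6745)) = 8.793.
Then μ = -29 − (-0.6745)·8.793 = -23.069.
Precision τ = 1/σ² = 1/8.793² = 0.0129.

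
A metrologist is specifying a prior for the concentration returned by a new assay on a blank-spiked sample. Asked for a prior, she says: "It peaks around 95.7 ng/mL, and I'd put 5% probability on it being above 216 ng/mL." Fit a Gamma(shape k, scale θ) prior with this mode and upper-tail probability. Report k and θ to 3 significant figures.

k ≈ 5.14, θ ≈ 23.1

Gamma(k,θ) with k>1 has mode (k−1)θ, so θ = 95.7/(k−1).
Need P(X < 216) = 0.95 with θ tied to k this way. Start at k = 2, θ = 95.7: P(X<216) ≈ 0.659.
Too low — raise k to concentrate. Iterating converges to k ≈ 5.14.
Then θ = 95.7/(5.14−1) ≈ 23.1.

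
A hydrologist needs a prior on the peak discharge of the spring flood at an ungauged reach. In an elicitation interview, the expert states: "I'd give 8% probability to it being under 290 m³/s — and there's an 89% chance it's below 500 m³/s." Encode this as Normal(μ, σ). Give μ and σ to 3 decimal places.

For Normal(μ,σ), the p-quantile is μ + z_p·σ. Here z_{0.08} = -1.405, z_{0.89} = 1.227.
So 290 = μ − 1.405σ and 500 = μ + 1.227σ.
Subtracting: σ = (500 − 290)/(1.227 − (-1.405)) = 79.799.
Then μ = 290 − (-1.405)·79.799 = 402.124.

μ = 402.124, σ = 79.799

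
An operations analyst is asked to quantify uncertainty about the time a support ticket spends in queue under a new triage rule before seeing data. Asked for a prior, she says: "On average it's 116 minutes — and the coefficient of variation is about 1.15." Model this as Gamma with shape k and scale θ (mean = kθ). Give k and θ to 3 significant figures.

For Gamma(k, scale θ): mean = kθ, variance = kθ², so CV = 1/√k.
CV = 1.15, hence k = 1/CV² = 0.756.
Then θ = mean/k = 116/0.756 = 153.

k ≈ 0.756, θ ≈ 153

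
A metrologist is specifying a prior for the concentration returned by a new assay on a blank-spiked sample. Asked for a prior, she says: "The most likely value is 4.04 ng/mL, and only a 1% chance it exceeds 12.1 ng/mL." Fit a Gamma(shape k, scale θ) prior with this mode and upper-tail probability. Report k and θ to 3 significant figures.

Gamma(k,θ) with k>1 has mode (k−1)θ, so θ = 4.04/(k−1).
Need P(X < 12.1) = 0.99 with θ tied to k this way. Start at k = 2, θ = 4.04: P(X<12.1) ≈ 0.800.
Too low — raise k to concentrate. Iterating converges to k ≈ 4.74.
Then θ = 4.04/(4.74−1) ≈ 1.08.

k ≈ 4.74, θ ≈ 1.08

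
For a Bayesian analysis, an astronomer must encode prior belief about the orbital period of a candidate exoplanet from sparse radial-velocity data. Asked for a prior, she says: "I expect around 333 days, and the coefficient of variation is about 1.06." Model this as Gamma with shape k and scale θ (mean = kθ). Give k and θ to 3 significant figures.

k ≈ 0.89, θ ≈ 374

For Gamma(k, scale θ): mean = kθ, variance = kθ², so CV = 1/√k.
CV = 1.06, hence k = 1/CV² = 0.89.
Then θ = mean/k = 333/0.89 = 374.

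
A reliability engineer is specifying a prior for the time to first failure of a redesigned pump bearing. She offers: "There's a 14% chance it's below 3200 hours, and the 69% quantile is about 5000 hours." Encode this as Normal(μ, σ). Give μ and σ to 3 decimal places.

μ = 4433.734, σ = 1142.009

The p-quantile of Normal(μ,σ) is μ + z_p·σ, with z_{0.14} = -1.08 and z_{0.69} = 0.4959.
Eliminate σ: μ = (z₂·x₁ − z₁·x₂)/(z₂ − z₁) = (0.4959·3200 − (-1.08)·5000)/1.576 = 4433.734.
Then σ = (x₂ − x₁)/(z₂ − z₁) = (5000 − 3200)/1.576 = 1142.009.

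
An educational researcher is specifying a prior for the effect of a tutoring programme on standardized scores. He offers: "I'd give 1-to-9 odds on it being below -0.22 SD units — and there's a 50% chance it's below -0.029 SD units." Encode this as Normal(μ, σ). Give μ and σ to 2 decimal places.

μ = -0.03, σ = 0.15

The p-quantile of Normal(μ,σ) is μ + z_p·σ, with z_{0.1} = -1.282 and z_{0.5} = 0.
Eliminate σ: μ = (z₂·x₁ − z₁·x₂)/(z₂ − z₁) = (0·-0.22 − (-1.282)·-0.029)/1.282 = -0.03.
Then σ = (x₂ − x₁)/(z₂ − z₁) = (-0.029 − -0.22)/1.282 = 0.15.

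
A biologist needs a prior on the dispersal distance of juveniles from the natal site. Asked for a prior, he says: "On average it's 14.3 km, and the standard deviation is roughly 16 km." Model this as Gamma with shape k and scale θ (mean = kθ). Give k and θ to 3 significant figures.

For Gamma(k, scale θ): mean = kθ, variance = kθ², so CV = 1/√k.
CV = SD/mean = 16/14.3 = 1.119, hence k = 1/CV² = 0.799.
Then θ = mean/k = 14.3/0.799 = 17.9.

k ≈ 0.799, θ ≈ 17.9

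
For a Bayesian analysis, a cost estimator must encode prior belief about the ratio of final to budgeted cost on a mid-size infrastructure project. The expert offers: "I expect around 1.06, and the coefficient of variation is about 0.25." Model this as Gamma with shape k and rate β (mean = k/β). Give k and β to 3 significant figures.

k ≈ 16, β ≈ 15.1

For Gamma(k, rate β): mean = k/β, variance = k/β², so CV = 1/√k.
CV = 0.25, hence k = 1/CV² = 16.
Then β = k/mean = 16/1.06 = 15.1.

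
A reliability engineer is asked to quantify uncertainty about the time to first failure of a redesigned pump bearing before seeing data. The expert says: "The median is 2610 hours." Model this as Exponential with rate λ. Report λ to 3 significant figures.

λ ≈ 0.000266

Exponential median = ln 2 / λ, so λ = ln 2 / 2610.0 = 0.000266.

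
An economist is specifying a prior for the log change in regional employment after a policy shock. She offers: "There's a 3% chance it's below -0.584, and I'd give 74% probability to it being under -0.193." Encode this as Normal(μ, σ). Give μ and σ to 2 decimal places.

μ = -0.29, σ = 0.15

For Normal(μ,σ), the p-quantile is μ + z_p·σ. Here z_{0.03} = -1.881, z_{0.74} = 0.6433.
So -0.584 = μ − 1.881σ and -0.193 = μ + 0.6433σ.
Subtracting: σ = (-0.193 − -0.584)/(0.6433 − (-1.881)) = 0.15.
Then μ = -0.584 − (-1.881)·0.15 = -0.29.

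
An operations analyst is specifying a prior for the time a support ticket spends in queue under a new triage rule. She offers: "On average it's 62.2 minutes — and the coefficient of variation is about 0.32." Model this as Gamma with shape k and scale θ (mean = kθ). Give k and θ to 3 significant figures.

k ≈ 9.77, θ ≈ 6.37

For Gamma(k, scale θ): mean = kθ, variance = kθ², so CV = 1/√k.
CV = 0.32, hence k = 1/CV² = 9.77.
Then θ = mean/k = 62.2/9.77 = 6.37.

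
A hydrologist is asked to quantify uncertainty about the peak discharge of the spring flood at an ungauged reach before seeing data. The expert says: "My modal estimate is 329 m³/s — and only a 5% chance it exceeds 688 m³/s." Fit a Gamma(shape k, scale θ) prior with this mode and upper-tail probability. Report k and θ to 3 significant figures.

Gamma(k,θ) with k>1 has mode (k−1)θ, so θ = 329/(k−1).
Need P(X < 688) = 0.95 with θ tied to k this way. Start at k = 2, θ = 329: P(X<688) ≈ 0.618.
Too low — raise k to concentrate. Iterating converges to k ≈ 6.08.
Then θ = 329/(6.08−1) ≈ 64.8.

k ≈ 6.08, θ ≈ 64.8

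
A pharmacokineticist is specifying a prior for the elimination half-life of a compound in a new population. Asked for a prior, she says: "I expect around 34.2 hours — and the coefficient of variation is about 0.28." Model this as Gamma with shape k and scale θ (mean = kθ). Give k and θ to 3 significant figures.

k ≈ 12.8, θ ≈ 2.68

For Gamma(k, scale θ): mean = kθ, variance = kθ², so CV = 1/√k.
CV = 0.28, hence k = 1/CV² = 12.8.
Then θ = mean/k = 34.2/12.8 = 2.68.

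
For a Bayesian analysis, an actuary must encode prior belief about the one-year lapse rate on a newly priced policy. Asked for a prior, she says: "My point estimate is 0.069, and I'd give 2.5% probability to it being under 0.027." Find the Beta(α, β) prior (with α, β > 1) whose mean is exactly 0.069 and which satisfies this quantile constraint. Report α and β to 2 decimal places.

With mean 0.069 fixed, write α = 0.069s, β = 0.931s where s = α+β.
Need P(θ < 0.027) = 0.025 under Beta(0.069s, 0.931s). Normal approximation: (q−m)/√(m(1−m)/s) ≈ z_{0.025} = -1.96, so s ≈ 0.069·0.931·(-1.96)²/(0.027−0.069)² = 139.9.
At s = 139.9: P(θ<0.027) ≈ 0.007. Adjusting to match 0.025 gives s ≈ 92.34.
So α = 0.069·92.34 ≈ 6.37, β = 0.931·92.34 ≈ 85.97.

α ≈ 6.37, β ≈ 85.97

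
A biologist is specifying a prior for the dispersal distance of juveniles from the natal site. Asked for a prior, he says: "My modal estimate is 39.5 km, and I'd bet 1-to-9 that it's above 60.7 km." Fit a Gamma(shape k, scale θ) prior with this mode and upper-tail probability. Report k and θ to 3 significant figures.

k ≈ 11.1, θ ≈ 3.9

Gamma(k,θ) with k>1 has mode (k−1)θ, so θ = 39.5/(k−1).
Need P(X < 60.7) = 0.9 with θ tied to k this way. Start at k = 2, θ = 39.5: P(X<60.7) ≈ 0.454.
Too low — raise k to concentrate. Iterating converges to k ≈ 11.1.
Then θ = 39.5/(11.1−1) ≈ 3.9.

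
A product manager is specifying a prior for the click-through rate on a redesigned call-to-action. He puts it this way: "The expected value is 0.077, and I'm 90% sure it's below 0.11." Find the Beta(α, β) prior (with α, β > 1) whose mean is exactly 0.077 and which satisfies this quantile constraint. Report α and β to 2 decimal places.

With mean 0.077 fixed, write α = 0.077s, β = 0.923s where s = α+β.
Need P(θ < 0.11) = 0.9 under Beta(0.077s, 0.923s). Normal approximation: (q−m)/√(m(1−m)/s) ≈ z_{0.9} = 1.28, so s ≈ 0.077·0.923·(1.28)²/(0.11−0.077)² = 107.2.
At s = 107.2: P(θ<0.11) ≈ 0.893. Adjusting to match 0.9 gives s ≈ 114.93.
So α = 0.077·114.93 ≈ 8.85, β = 0.923·114.93 ≈ 106.08.

α ≈ 8.85, β ≈ 106.08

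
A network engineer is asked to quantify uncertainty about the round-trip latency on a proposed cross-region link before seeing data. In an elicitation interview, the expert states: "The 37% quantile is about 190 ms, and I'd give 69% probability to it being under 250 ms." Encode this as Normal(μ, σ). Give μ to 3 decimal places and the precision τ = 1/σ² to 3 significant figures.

μ = 214.056, τ = 0.00019

The p-quantile of Normal(μ,σ) is μ + z_p·σ, with z_{0.37} = -0.3319 and z_{0.69} = 0.4959.
Eliminate σ: μ = (z₂·x₁ − z₁·x₂)/(z₂ − z₁) = (0.4959·190 − (-0.3319)·250)/0.8277 = 214.056.
Then σ = (x₂ − x₁)/(z₂ − z₁) = (250 − 190)/0.8277 = 72.490.
Precision τ = 1/σ² = 1/72.49² = 0.00019.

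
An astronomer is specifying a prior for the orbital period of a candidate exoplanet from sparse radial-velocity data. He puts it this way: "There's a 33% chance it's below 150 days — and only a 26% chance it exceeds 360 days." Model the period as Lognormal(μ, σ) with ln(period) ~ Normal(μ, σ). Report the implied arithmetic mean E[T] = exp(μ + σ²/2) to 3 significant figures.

If T ~ Lognormal(μ,σ) then ln T ~ Normal(μ,σ), so the p-quantile of ln T is μ + z_p·σ.
ln(150) = 5.011 and ln(360) = 5.886; z_{0.33} = -0.4399, z_{0.74} = 0.6433.
σ = (5.886 − 5.011)/(0.6433 − (-0.4399)) = 0.808.
μ = 5.011 − (-0.4399)·0.808 = 5.366.
E[T] = exp(μ + σ²/2) = exp(5.366 + 0.3266) = 297 days.

E[T] ≈ 297 days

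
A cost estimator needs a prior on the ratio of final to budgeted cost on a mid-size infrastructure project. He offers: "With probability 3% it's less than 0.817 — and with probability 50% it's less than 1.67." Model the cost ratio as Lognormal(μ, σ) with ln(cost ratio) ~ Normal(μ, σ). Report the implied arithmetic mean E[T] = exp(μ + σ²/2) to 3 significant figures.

E[T] ≈ 1.8

If T ~ Lognormal(μ,σ) then ln T ~ Normal(μ,σ), so the p-quantile of ln T is μ + z_p·σ.
ln(0.817) = -0.2021 and ln(1.67) = 0.5128; z_{0.03} = -1.881, z_{0.5} = 0.
σ = (0.5128 − -0.2021)/(0 − (-1.881)) = 0.380.
μ = -0.2021 − (-1.881)·0.380 = 0.513.
E[T] = exp(μ + σ²/2) = exp(0.513 + 0.0722) = 1.8.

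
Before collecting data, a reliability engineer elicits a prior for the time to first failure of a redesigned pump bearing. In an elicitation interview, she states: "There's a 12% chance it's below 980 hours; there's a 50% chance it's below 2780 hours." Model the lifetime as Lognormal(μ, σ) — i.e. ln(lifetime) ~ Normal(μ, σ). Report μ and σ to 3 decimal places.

If T ~ Lognormal(μ,σ) then ln T ~ Normal(μ,σ), so the p-quantile of ln T is μ + z_p·σ.
ln(980) = 6.888 and ln(2780) = 7.93; z_{0.12} = -1.175, z_{0.5} = 0.
σ = (7.93 − 6.888)/(0 − (-1.175)) = 0.887.
μ = 6.888 − (-1.175)·0.887 = 7.930.

μ ≈ 7.930, σ ≈ 0.887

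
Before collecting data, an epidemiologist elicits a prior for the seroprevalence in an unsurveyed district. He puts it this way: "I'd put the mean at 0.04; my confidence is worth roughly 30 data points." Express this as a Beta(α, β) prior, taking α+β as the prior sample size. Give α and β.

α = 1.2, β = 28.8

Under the effective-sample-size interpretation, Beta(α, β) has prior mean α/(α+β) and prior sample size α+β.
So α+β = 30 and α/(α+β) = 0.04, giving α = 0.04·30 = 1.2 and β = 30 − 1.2 = 28.8.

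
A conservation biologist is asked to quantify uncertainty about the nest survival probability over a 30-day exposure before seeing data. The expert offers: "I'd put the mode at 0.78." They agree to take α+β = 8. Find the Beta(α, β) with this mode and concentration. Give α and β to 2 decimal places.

For α,β > 1 the Beta mode is (α−1)/(α+β−2). With α+β = 8, the mode is (α−1)/6.
Set (α−1)/6 = 0.78 → α = 1 + 0.78·6 = 5.68.
β = 8 − α = 2.32.

α = 5.68, β = 2.32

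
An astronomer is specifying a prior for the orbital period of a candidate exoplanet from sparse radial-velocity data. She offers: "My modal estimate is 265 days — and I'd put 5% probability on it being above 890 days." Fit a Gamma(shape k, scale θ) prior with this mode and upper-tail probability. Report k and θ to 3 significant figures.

Gamma(k,θ) with k>1 has mode (k−1)θ, so θ = 265/(k−1).
Need P(X < 890) = 0.95 with θ tied to k this way. Start at k = 2, θ = 265: P(X<890) ≈ 0.848.
Too low — raise k to concentrate. Iterating converges to k ≈ 2.77.
Then θ = 265/(2.77−1) ≈ 150.

k ≈ 2.77, θ ≈ 150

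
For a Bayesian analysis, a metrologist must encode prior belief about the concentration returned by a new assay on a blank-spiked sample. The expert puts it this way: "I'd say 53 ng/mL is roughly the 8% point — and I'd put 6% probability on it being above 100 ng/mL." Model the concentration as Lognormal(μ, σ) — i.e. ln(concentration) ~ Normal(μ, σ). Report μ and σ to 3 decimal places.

If T ~ Lognormal(μ,σ) then ln T ~ Normal(μ,σ), so the p-quantile of ln T is μ + z_p·σ.
ln(53) = 3.97 and ln(100) = 4.605; z_{0.08} = -1.405, z_{0.94} = 1.555.
σ = (4.605 − 3.97)/(1.555 − (-1.405)) = 0.214.
μ = 3.97 − (-1.405)·0.214 = 4.272.

μ ≈ 4.272, σ ≈ 0.214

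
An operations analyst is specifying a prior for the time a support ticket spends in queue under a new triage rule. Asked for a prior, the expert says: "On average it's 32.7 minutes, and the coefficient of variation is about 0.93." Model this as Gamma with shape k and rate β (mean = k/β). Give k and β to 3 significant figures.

k ≈ 1.16, β ≈ 0.0354

For Gamma(k, rate β): mean = k/β, variance = k/β², so CV = 1/√k.
CV = 0.93, hence k = 1/CV² = 1.16.
Then β = k/mean = 1.16/32.7 = 0.0354.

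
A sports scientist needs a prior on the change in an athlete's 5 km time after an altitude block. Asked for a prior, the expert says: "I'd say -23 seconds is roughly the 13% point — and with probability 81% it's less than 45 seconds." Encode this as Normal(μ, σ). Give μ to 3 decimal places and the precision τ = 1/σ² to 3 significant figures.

The p-quantile of Normal(μ,σ) is μ + z_p·σ, with z_{0.13} = -1.126 and z_{0.81} = 0.8779.
Eliminate σ: μ = (z₂·x₁ − z₁·x₂)/(z₂ − z₁) = (0.8779·-23 − (-1.126)·45)/2.004 = 15.215.
Then σ = (x₂ − x₁)/(z₂ − z₁) = (45 − -23)/2.004 = 33.927.
Precision τ = 1/σ² = 1/33.93² = 0.000869.

μ = 15.215, τ = 0.000869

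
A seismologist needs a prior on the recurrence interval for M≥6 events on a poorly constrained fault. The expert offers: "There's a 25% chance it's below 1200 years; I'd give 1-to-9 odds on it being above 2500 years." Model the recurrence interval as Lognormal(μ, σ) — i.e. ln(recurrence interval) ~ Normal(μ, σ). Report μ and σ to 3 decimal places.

μ ≈ 7.343, σ ≈ 0.375

If T ~ Lognormal(μ,σ) then ln T ~ Normal(μ,σ), so the p-quantile of ln T is μ + z_p·σ.
ln(1200) = 7.09 and ln(2500) = 7.824; z_{0.25} = -0.6745, z_{0.9} = 1.282.
σ = (7.824 − 7.09)/(1.282 − (-0.6745)) = 0.375.
μ = 7.09 − (-0.6745)·0.375 = 7.343.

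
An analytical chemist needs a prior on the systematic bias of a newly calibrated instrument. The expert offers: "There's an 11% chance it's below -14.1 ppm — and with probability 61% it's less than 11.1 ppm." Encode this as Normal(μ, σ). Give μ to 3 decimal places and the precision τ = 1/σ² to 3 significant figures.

μ = 6.426, τ = 0.00357

The p-quantile of Normal(μ,σ) is μ + z_p·σ, with z_{0.11} = -1.227 and z_{0.61} = 0.2793.
Eliminate σ: μ = (z₂·x₁ − z₁·x₂)/(z₂ − z₁) = (0.2793·-14.1 − (-1.227)·11.1)/1.506 = 6.426.
Then σ = (x₂ − x₁)/(z₂ − z₁) = (11.1 − -14.1)/1.506 = 16.735.
Precision τ = 1/σ² = 1/16.73² = 0.00357.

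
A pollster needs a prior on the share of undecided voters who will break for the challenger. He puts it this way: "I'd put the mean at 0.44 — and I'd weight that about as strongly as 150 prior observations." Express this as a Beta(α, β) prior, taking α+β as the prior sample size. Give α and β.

α = 66, β = 84

Under the effective-sample-size interpretation, Beta(α, β) has prior mean α/(α+β) and prior sample size α+β.
So α+β = 150 and α/(α+β) = 0.44, giving α = 0.44·150 = 66 and β = 150 − 66 = 84.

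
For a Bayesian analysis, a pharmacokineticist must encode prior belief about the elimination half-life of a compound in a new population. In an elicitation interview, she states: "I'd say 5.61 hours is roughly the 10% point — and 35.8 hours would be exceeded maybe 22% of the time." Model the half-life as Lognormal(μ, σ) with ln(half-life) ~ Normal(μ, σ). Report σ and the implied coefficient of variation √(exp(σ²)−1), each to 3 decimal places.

If T ~ Lognormal(μ,σ) then ln T ~ Normal(μ,σ), so the p-quantile of ln T is μ + z_p·σ.
ln(5.61) = 1.725 and ln(35.8) = 3.578; z_{0.1} = -1.282, z_{0.78} = 0.7722.
σ = (3.578 − 1.725)/(0.7722 − (-1.282)) = 0.902.
μ = 1.725 − (-1.282)·0.902 = 2.881.
CV = √(exp(σ²)−1) = √(exp(0.8144)−1) = 1.122.

σ ≈ 0.902, CV ≈ 1.122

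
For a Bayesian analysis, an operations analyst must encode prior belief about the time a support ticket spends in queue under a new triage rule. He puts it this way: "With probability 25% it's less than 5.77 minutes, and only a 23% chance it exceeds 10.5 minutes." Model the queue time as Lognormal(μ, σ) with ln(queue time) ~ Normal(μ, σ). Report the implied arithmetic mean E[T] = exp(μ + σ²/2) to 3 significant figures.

If T ~ Lognormal(μ,σ) then ln T ~ Normal(μ,σ), so the p-quantile of ln T is μ + z_p·σ.
ln(5.77) = 1.753 and ln(10.5) = 2.351; z_{0.25} = -0.6745, z_{0.77} = 0.7388.
σ = (2.351 − 1.753)/(0.7388 − (-0.6745)) = 0.424.
μ = 1.753 − (-0.6745)·0.424 = 2.038.
E[T] = exp(μ + σ²/2) = exp(2.038 + 0.0897) = 8.4 minutes.

E[T] ≈ 8.4 minutes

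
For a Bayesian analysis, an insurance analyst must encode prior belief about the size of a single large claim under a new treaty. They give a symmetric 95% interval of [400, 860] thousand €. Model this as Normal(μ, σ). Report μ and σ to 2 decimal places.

μ = 630.00, σ = 117.35

A symmetric 95% interval runs μ ± z·σ with z = 1.96.
Half-width = 230, so σ = 230/1.96 = 117.35.
μ is the interval midpoint, 630.00.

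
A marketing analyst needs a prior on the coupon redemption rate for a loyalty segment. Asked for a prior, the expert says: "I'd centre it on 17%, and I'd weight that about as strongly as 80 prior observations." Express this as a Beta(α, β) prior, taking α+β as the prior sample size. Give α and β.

Under the effective-sample-size interpretation, Beta(α, β) has prior mean α/(α+β) and prior sample size α+β.
So α+β = 80 and α/(α+β) = 0.17, giving α = 0.17·80 = 13.6 and β = 80 − 13.6 = 66.4.

α = 13.6, β = 66.4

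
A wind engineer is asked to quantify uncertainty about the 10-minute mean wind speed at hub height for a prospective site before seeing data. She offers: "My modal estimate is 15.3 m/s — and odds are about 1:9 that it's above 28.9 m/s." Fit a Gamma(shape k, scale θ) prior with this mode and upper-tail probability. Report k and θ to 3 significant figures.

k ≈ 5.73, θ ≈ 3.24

Gamma(k,θ) with k>1 has mode (k−1)θ, so θ = 15.3/(k−1).
Need P(X < 28.9) = 0.9 with θ tied to k this way. Start at k = 2, θ = 15.3: P(X<28.9) ≈ 0.563.
Too low — raise k to concentrate. Iterating converges to k ≈ 5.73.
Then θ = 15.3/(5.73−1) ≈ 3.24.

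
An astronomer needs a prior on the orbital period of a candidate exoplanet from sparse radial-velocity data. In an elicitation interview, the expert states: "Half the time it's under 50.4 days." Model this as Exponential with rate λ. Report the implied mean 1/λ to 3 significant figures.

Exponential median = ln 2 / λ, so λ = ln 2 / 50.4 = 0.0138.
Mean = 1/λ = 72.7 days.

mean ≈ 72.7 days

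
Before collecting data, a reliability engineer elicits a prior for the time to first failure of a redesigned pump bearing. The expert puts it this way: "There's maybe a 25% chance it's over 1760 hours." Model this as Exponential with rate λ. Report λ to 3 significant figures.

λ ≈ 0.000788

P(T > 1760.0) = e^(−λ·1760.0) = 0.25, so λ = −ln(0.25)/1760.0 = 0.000788.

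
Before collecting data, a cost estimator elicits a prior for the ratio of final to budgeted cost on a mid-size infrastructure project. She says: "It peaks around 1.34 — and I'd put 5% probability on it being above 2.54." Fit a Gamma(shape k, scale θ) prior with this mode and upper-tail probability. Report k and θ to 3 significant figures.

Gamma(k,θ) with k>1 has mode (k−1)θ, so θ = 1.34/(k−1).
Need P(X < 2.54) = 0.95 with θ tied to k this way. Start at k = 2, θ = 1.34: P(X<2.54) ≈ 0.565.
Too low — raise k to concentrate. Iterating converges to k ≈ 7.8.
Then θ = 1.34/(7.8−1) ≈ 0.197.

k ≈ 7.8, θ ≈ 0.197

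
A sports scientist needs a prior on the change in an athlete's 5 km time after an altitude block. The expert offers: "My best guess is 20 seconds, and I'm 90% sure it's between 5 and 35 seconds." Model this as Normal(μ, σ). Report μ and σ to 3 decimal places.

μ = 20.000, σ = 9.119

A symmetric 90% interval runs μ ± z·σ with z = 1.645.
Half-width = 15, so σ = 15/1.645 = 9.119.
μ is the stated best guess, 20.000.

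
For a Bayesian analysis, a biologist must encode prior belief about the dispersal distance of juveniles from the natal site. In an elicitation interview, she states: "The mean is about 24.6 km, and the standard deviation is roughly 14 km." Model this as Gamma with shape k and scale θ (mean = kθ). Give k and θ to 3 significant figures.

For Gamma(k, scale θ): mean = kθ, variance = kθ², so CV = 1/√k.
CV = SD/mean = 14/24.6 = 0.5691, hence k = 1/CV² = 3.09.
Then θ = mean/k = 24.6/3.09 = 7.97.

k ≈ 3.09, θ ≈ 7.97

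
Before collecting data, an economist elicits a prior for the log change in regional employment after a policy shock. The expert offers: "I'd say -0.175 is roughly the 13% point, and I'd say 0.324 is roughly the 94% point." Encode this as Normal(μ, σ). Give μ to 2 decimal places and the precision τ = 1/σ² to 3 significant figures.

μ = 0.03, τ = 28.9

The p-quantile of Normal(μ,σ) is μ + z_p·σ, with z_{0.13} = -1.126 and z_{0.94} = 1.555.
Eliminate σ: μ = (z₂·x₁ − z₁·x₂)/(z₂ − z₁) = (1.555·-0.175 − (-1.126)·0.324)/2.681 = 0.03.
Then σ = (x₂ − x₁)/(z₂ − z₁) = (0.324 − -0.175)/2.681 = 0.19.
Precision τ = 1/σ² = 1/0.1861² = 28.9.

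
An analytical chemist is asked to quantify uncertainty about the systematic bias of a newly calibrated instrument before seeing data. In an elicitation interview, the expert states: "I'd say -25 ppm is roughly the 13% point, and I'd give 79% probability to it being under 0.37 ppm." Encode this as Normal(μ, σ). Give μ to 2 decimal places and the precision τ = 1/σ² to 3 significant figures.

μ = -10.22, τ = 0.0058

For Normal(μ,σ), the p-quantile is μ + z_p·σ. Here z_{0.13} = -1.126, z_{0.79} = 0.8064.
So -25 = μ − 1.126σ and 0.37 = μ + 0.8064σ.
Subtracting: σ = (0.37 − -25)/(0.8064 − (-1.126)) = 13.13.
Then μ = -25 − (-1.126)·13.13 = -10.22.
Precision τ = 1/σ² = 1/13.13² = 0.0058.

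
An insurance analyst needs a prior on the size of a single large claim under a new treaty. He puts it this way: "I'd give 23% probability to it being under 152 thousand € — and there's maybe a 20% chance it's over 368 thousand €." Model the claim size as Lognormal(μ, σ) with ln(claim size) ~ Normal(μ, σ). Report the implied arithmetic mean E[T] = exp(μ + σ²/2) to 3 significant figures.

E[T] ≈ 269 thousand €

If T ~ Lognormal(μ,σ) then ln T ~ Normal(μ,σ), so the p-quantile of ln T is μ + z_p·σ.
ln(152) = 5.024 and ln(368) = 5.908; z_{0.23} = -0.7388, z_{0.8} = 0.8416.
σ = (5.908 − 5.024)/(0.8416 − (-0.7388)) = 0.559.
μ = 5.024 − (-0.7388)·0.559 = 5.437.
E[T] = exp(μ + σ²/2) = exp(5.437 + 0.1565) = 269 thousand €.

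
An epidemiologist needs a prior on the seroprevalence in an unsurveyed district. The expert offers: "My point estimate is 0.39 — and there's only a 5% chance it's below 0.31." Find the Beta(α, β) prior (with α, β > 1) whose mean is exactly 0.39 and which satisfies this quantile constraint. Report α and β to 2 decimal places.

α ≈ 37.62, β ≈ 58.84

With mean 0.39 fixed, write α = 0.39s, β = 0.61s where s = α+β.
Need P(θ < 0.31) = 0.05 under Beta(0.39s, 0.61s). Normal approximation: (q−m)/√(m(1−m)/s) ≈ z_{0.05} = -1.64, so s ≈ 0.39·0.61·(-1.64)²/(0.31−0.39)² = 100.6.
At s = 100.6: P(θ<0.31) ≈ 0.046. Adjusting to match 0.05 gives s ≈ 96.46.
So α = 0.39·96.46 ≈ 37.62, β = 0.61·96.46 ≈ 58.84.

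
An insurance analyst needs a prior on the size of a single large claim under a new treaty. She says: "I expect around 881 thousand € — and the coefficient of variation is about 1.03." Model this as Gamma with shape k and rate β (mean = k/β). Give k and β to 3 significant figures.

For Gamma(k, rate β): mean = k/β, variance = k/β², so CV = 1/√k.
CV = 1.03, hence k = 1/CV² = 0.943.
Then β = k/mean = 0.943/881 = 0.00107.

k ≈ 0.943, β ≈ 0.00107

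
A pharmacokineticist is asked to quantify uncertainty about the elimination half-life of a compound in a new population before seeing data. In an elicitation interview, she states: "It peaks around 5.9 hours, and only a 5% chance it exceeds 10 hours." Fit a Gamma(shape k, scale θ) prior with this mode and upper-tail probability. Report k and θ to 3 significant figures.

Gamma(k,θ) with k>1 has mode (k−1)θ, so θ = 5.9/(k−1).
Need P(X < 10) = 0.95 with θ tied to k this way. Start at k = 2, θ = 5.9: P(X<10) ≈ 0.505.
Too low — raise k to concentrate. Iterating converges to k ≈ 11.
Then θ = 5.9/(11−1) ≈ 0.588.

k ≈ 11, θ ≈ 0.588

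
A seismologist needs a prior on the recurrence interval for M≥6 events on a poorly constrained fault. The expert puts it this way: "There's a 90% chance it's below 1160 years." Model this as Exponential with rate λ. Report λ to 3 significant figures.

P(T < 1160.0) = 1 − e^(−λ·1160.0) = 0.9, so λ = −ln(1−0.9)/1160.0 = −ln(0.1)/1160.0 = 0.00198.

λ ≈ 0.00198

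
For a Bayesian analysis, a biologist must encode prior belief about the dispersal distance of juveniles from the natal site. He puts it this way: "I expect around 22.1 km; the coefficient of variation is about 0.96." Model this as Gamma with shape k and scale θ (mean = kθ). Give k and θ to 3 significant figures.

k ≈ 1.09, θ ≈ 20.4

For Gamma(k, scale θ): mean = kθ, variance = kθ², so CV = 1/√k.
CV = 0.96, hence k = 1/CV² = 1.09.
Then θ = mean/k = 22.1/1.09 = 20.4.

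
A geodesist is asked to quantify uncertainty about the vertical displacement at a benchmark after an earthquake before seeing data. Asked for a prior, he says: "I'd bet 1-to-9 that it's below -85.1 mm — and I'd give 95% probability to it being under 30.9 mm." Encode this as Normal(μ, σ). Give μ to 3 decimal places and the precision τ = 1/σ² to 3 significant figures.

The p-quantile of Normal(μ,σ) is μ + z_p·σ, with z_{0.1} = -1.282 and z_{0.95} = 1.645.
Eliminate σ: μ = (z₂·x₁ − z₁·x₂)/(z₂ − z₁) = (1.645·-85.1 − (-1.282)·30.9)/2.926 = -34.300.
Then σ = (x₂ − x₁)/(z₂ − z₁) = (30.9 − -85.1)/2.926 = 39.639.
Precision τ = 1/σ² = 1/39.64² = 0.000636.

μ = -34.300, τ = 0.000636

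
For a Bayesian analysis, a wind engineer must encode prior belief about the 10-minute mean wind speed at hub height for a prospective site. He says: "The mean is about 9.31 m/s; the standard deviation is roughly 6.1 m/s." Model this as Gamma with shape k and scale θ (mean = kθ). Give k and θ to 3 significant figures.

For Gamma(k, scale θ): mean = kθ, variance = kθ², so CV = 1/√k.
CV = SD/mean = 6.1/9.31 = 0.6552, hence k = 1/CV² = 2.33.
Then θ = mean/k = 9.31/2.33 = 4.

k ≈ 2.33, θ ≈ 4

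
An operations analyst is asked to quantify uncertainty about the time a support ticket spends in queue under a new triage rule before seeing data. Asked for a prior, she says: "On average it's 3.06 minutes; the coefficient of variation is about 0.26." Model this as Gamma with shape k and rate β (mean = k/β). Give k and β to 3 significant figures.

For Gamma(k, rate β): mean = k/β, variance = k/β², so CV = 1/√k.
CV = 0.26, hence k = 1/CV² = 14.8.
Then β = k/mean = 14.8/3.06 = 4.83.

k ≈ 14.8, β ≈ 4.83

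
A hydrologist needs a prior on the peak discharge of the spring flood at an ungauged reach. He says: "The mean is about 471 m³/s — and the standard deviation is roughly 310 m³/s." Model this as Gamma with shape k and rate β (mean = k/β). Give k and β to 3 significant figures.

k ≈ 2.31, β ≈ 0.0049

For Gamma(k, rate β): mean = k/β, variance = k/β², so CV = 1/√k.
CV = SD/mean = 310/471 = 0.6582, hence k = 1/CV² = 2.31.
Then β = k/mean = 2.31/471 = 0.0049.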